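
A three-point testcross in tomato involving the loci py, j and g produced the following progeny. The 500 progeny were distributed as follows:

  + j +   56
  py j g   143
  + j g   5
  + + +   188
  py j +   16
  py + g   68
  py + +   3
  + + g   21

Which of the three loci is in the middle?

py

The two most frequent reciprocal classes, py j g and + + +, are the parental types, so the F1 was py j g / + + +.
The two rarest classes, + j g and py + +, are the double crossovers. Comparing them with the parentals, only the py allele has switched, so py is the middle locus and the order is g – py – j.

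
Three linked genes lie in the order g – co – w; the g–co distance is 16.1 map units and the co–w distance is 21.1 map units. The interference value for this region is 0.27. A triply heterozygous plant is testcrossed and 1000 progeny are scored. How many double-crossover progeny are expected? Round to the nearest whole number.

Map distances give recombination frequencies of 0.161 and 0.211 for the two intervals.
With interference 0.27 (so coincidence = 0.73), expected double-crossover frequency = 0.161 × 0.211 × 0.73 = 0.02480.
Expected number = 0.02480 × 1000 = 24.80 ≈ 25.

25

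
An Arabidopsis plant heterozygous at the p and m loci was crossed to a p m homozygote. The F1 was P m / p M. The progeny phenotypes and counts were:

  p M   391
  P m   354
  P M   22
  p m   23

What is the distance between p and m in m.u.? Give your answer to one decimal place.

The recombinant classes are P M and p m: 22 + 23 = 45.
Recombination frequency = 45/790 = 0.0570 ≈ 5.7%, i.e. 5.7 m.u.

5.7 m.u.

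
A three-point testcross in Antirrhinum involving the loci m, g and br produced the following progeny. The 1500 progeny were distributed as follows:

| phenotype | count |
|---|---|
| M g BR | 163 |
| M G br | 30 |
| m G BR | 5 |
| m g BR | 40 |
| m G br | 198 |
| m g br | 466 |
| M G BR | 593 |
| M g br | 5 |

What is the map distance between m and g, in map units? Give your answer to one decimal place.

The two most frequent reciprocal classes, m g br and M G BR, are the parental types, so the F1 was m g br / M G BR.
The two rarest classes, M g br and m G BR, are the double crossovers. Comparing them with the parentals, only the m allele has switched, so m is the middle locus and the order is br – m – g.
Crossovers in the m–g interval produce the single-crossover classes m G br and M g BR (198 + 163 = 361) plus the double crossovers (10).
RF(m–g) = (361 + 10) / 1500 = 371/1500 = 0.2473 → 24.7 map units.

24.7 map units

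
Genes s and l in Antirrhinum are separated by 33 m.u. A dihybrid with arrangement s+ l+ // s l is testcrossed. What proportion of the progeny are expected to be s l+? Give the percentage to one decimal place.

16.5%

A map distance of 33 m.u. corresponds to a recombination frequency of 0.330.
The F1 is s+ l+ / s l, so s l+ is a recombinant gamete class with expected frequency r/2 = 0.330/2 = 0.1650.
That is 0.1650 = 16.5% of the progeny.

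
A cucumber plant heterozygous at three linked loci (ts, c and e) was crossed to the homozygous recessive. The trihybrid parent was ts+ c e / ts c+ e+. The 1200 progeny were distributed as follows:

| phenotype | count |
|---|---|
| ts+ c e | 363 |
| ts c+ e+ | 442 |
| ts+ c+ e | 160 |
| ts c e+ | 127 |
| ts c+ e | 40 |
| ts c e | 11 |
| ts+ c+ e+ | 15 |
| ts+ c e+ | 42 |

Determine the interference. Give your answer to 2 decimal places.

0.08

The two rarest classes, ts c e and ts+ c+ e+, are the double crossovers. Comparing them with the parentals, only the ts allele has switched, so ts is the middle locus and the order is c – ts – e.
c–ts: (287 + 26)/1200 = 0.2608; ts–e: (82 + 26)/1200 = 0.0900.
Expected DCO frequency = 0.2608 × 0.0900 ≈ 0.02347; observed = 26/1200 ≈ 0.02167.
Coefficient of coincidence = 0.02167/0.02347 ≈ 0.92; interference = 1 − 0.92 = 0.08.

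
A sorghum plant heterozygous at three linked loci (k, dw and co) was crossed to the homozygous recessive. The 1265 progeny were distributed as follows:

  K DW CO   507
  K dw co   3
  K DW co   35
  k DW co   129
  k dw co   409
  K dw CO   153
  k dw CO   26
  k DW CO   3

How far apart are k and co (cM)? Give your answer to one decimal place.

The two most frequent reciprocal classes, K DW CO and k dw co, are the parental types, so the F1 was K DW CO / k dw co.
The two rarest classes, k DW CO and K dw co, are the double crossovers. Comparing them with the parentals, only the k allele has switched, so k is the middle locus and the order is dw – k – co.
Crossovers in the k–co interval produce the single-crossover classes K DW co and k dw CO (35 + 26 = 61) plus the double crossovers (6).
RF(k–co) = (61 + 6) / 1265 = 67/1265 = 0.0530 → 5.3 cM.

5.3 cM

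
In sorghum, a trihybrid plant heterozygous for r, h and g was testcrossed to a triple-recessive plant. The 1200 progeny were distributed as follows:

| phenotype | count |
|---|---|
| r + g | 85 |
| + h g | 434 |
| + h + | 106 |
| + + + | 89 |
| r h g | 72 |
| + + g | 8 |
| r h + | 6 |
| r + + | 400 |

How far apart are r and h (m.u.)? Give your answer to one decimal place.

14.6 m.u.

The two most frequent reciprocal classes, + h g and r + +, are the parental types, so the F1 was + h g / r + +.
The two rarest classes, + + g and r h +, are the double crossovers. Comparing them with the parentals, only the h allele has switched, so h is the middle locus and the order is g – h – r.
Crossovers in the h–r interval produce the single-crossover classes r h g and + + + (72 + 89 = 161) plus the double crossovers (14).
RF(h–r) = (161 + 14) / 1200 = 175/1200 = 0.1458 → 14.6 m.u.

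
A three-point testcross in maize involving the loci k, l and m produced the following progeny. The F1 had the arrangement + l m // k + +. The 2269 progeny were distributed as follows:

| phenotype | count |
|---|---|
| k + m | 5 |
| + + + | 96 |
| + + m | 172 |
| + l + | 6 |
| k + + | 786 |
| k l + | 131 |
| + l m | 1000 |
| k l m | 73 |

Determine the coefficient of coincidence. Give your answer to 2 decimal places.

The two rarest classes, + l + and k + m, are the double crossovers. Comparing them with the parentals, only the m allele has switched, so m is the middle locus and the order is l – m – k.
l–m: (303 + 11)/2269 = 0.1384; m–k: (169 + 11)/2269 = 0.0793.
Expected DCO frequency = 0.1384 × 0.0793 ≈ 0.01098; observed = 11/2269 ≈ 0.00485.
Coefficient of coincidence = 0.00485/0.01098 ≈ 0.44.

0.44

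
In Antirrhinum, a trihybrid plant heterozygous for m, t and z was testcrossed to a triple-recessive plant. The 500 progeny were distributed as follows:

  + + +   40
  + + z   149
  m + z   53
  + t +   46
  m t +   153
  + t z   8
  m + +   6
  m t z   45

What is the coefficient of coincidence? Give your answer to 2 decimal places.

The two most frequent reciprocal classes, + + z and m t +, are the parental types, so the F1 was + + z / m t +.
The two rarest classes, + t z and m + +, are the double crossovers. Comparing them with the parentals, only the t allele has switched, so t is the middle locus and the order is m – t – z.
m–t: (99 + 14)/500 = 0.2260; t–z: (85 + 14)/500 = 0.1980.
Expected DCO frequency = 0.2260 × 0.1980 ≈ 0.04475; observed = 14/500 ≈ 0.02800.
Coefficient of coincidence = 0.02800/0.04475 ≈ 0.63.

0.63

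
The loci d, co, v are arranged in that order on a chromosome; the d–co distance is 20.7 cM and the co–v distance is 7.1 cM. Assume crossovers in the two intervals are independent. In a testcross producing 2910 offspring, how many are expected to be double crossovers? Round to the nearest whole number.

43

Map distances give recombination frequencies of 0.207 and 0.071 for the two intervals.
With no interference, expected double-crossover frequency = 0.207 × 0.071 = 0.01470.
Expected number = 0.01470 × 2910 = 42.77 ≈ 43.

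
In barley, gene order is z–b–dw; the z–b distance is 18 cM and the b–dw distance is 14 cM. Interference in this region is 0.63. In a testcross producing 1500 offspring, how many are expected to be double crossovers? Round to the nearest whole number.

14

Map distances give recombination frequencies of 0.180 and 0.140 for the two intervals.
With interference 0.63 (so coincidence = 0.37), expected double-crossover frequency = 0.180 × 0.140 × 0.37 = 0.00932.
Expected number = 0.00932 × 1500 = 13.99 ≈ 14.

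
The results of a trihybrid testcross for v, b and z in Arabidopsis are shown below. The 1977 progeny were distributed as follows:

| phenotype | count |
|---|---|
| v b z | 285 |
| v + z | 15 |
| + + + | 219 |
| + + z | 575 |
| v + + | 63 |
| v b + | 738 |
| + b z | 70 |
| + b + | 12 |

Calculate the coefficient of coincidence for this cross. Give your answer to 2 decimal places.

The two most frequent reciprocal classes, + + z and v b +, are the parental types, so the F1 was + + z / v b +.
The two rarest classes, v + z and + b +, are the double crossovers. Comparing them with the parentals, only the v allele has switched, so v is the middle locus and the order is z – v – b.
z–v: (504 + 27)/1977 = 0.2686; v–b: (133 + 27)/1977 = 0.0809.
Expected DCO frequency = 0.2686 × 0.0809 ≈ 0.02173; observed = 27/1977 ≈ 0.01366.
Coefficient of coincidence = 0.01366/0.02173 ≈ 0.63.

0.63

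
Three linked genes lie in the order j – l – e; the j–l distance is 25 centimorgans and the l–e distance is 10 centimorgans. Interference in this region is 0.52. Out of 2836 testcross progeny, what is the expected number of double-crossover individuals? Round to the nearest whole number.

34

Map distances give recombination frequencies of 0.250 and 0.100 for the two intervals.
With interference 0.52 (so coincidence = 0.48), expected double-crossover frequency = 0.250 × 0.100 × 0.48 = 0.01200.
Expected number = 0.01200 × 2836 = 34.03 ≈ 34.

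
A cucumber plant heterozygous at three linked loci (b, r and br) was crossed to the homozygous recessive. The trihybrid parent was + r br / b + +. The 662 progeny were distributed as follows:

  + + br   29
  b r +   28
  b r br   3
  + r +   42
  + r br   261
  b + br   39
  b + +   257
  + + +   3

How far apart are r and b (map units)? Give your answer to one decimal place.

The two rarest classes, b r br and + + +, are the double crossovers. Comparing them with the parentals, only the b allele has switched, so b is the middle locus and the order is br – b – r.
Crossovers in the b–r interval produce the single-crossover classes + + br and b r + (29 + 28 = 57) plus the double crossovers (6).
RF(b–r) = (57 + 6) / 662 = 63/662 = 0.0952 → 9.5 map units.

9.5 map units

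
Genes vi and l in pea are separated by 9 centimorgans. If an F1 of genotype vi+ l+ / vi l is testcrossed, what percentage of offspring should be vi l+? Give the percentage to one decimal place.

4.5%

A map distance of 9 centimorgans corresponds to a recombination frequency of 0.090.
The F1 is vi+ l+ / vi l, so vi l+ is a recombinant gamete class with expected frequency r/2 = 0.090/2 = 0.0450.
That is 0.0450 = 4.5% of the progeny.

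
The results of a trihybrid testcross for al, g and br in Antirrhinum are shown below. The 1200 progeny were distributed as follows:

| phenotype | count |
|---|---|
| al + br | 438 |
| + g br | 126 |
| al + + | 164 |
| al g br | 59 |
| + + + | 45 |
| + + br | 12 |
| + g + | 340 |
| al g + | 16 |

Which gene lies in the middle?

al

The two most frequent reciprocal classes, + g + and al + br, are the parental types, so the F1 was + g + / al + br.
The two rarest classes, al g + and + + br, are the double crossovers. Comparing them with the parentals, only the al allele has switched, so al is the middle locus and the order is br – al – g.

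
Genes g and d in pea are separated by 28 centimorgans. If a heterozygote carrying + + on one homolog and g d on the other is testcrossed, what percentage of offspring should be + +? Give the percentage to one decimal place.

A map distance of 28 centimorgans corresponds to a recombination frequency of 0.280.
The F1 is + + / g d, so + + is a parental gamete class with expected frequency (1 − r)/2 = 0.720/2 = 0.3600.
That is 0.3600 = 36.0% of the progeny.

36.0%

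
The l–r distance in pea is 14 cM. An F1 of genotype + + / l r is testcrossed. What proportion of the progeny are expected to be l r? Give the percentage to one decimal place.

43.0%

A map distance of 14 cM corresponds to a recombination frequency of 0.140.
The F1 is + + / l r, so l r is a parental gamete class with expected frequency (1 − r)/2 = 0.860/2 = 0.4300.
That is 0.4300 = 43.0% of the progeny.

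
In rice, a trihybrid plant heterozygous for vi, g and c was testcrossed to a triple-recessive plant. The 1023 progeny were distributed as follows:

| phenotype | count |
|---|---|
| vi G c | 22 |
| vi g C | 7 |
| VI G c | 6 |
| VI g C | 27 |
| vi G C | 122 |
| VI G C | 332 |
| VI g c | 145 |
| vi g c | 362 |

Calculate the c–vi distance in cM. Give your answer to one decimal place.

27.4 cM

The two most frequent reciprocal classes, VI G C and vi g c, are the parental types, so the F1 was VI G C / vi g c.
The two rarest classes, VI G c and vi g C, are the double crossovers. Comparing them with the parentals, only the c allele has switched, so c is the middle locus and the order is vi – c – g.
Crossovers in the vi–c interval produce the single-crossover classes vi G C and VI g c (122 + 145 = 267) plus the double crossovers (13).
RF(vi–c) = (267 + 13) / 1023 = 280/1023 = 0.2737 → 27.4 cM.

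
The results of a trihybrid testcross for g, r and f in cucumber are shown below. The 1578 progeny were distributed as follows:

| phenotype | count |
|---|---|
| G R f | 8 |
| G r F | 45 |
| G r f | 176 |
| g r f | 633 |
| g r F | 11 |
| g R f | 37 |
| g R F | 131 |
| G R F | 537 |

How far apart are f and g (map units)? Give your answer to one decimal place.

20.7 map units

The two most frequent reciprocal classes, G R F and g r f, are the parental types, so the F1 was G R F / g r f.
The two rarest classes, G R f and g r F, are the double crossovers. Comparing them with the parentals, only the f allele has switched, so f is the middle locus and the order is g – f – r.
Crossovers in the g–f interval produce the single-crossover classes g R F and G r f (131 + 176 = 307) plus the double crossovers (19).
RF(g–f) = (307 + 19) / 1578 = 326/1578 = 0.2066 → 20.7 map units.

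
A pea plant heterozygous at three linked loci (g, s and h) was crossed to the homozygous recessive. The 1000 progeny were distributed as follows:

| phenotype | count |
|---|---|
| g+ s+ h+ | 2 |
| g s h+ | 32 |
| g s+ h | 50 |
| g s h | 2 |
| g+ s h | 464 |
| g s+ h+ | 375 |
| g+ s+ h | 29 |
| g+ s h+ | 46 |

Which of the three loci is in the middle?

g

The two most frequent reciprocal classes, g s+ h+ and g+ s h, are the parental types, so the F1 was g s+ h+ / g+ s h.
The two rarest classes, g+ s+ h+ and g s h, are the double crossovers. Comparing them with the parentals, only the g allele has switched, so g is the middle locus and the order is h – g – s.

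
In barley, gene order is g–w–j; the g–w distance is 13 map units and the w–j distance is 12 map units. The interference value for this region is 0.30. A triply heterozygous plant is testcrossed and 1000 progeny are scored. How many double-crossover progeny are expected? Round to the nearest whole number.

11

Map distances give recombination frequencies of 0.130 and 0.120 for the two intervals.
With interference 0.30 (so coincidence = 0.70), expected double-crossover frequency = 0.130 × 0.120 × 0.70 = 0.01092.
Expected number = 0.01092 × 1000 = 10.92 ≈ 11.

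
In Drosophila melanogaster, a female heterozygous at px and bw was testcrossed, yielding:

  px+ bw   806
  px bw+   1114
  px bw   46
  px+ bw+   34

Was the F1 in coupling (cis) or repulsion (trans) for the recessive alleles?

trans

The two most frequent classes are px+ bw (806) and px bw+ (1114); these are the parental (non-recombinant) types.
So the F1 carried px+ bw on one chromosome and px bw+ on the other — the recessive alleles are on opposite chromosomes (trans / repulsion).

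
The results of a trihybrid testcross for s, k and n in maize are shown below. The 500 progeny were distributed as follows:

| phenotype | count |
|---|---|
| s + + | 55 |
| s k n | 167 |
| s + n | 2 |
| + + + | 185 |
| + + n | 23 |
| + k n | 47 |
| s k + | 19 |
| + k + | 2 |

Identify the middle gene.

The two most frequent reciprocal classes, + + + and s k n, are the parental types, so the F1 was + + + / s k n.
The two rarest classes, + k + and s + n, are the double crossovers. Comparing them with the parentals, only the k allele has switched, so k is the middle locus and the order is n – k – s.

k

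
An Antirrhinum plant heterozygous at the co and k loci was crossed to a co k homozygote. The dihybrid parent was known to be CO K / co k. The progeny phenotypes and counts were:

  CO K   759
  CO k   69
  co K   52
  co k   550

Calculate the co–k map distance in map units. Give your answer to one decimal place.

8.5 map units

The recombinant classes are CO k and co K: 69 + 52 = 121.
Recombination frequency = 121/1430 = 0.0846 ≈ 8.5%, i.e. 8.5 map units.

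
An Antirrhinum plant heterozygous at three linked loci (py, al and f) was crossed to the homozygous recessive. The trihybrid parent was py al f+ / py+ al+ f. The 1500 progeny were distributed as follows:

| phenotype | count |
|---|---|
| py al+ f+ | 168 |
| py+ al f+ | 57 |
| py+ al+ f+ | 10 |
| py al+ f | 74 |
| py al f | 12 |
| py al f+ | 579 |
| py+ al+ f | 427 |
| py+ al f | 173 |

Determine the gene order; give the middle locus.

The two rarest classes, py al f and py+ al+ f+, are the double crossovers. Comparing them with the parentals, only the f allele has switched, so f is the middle locus and the order is py – f – al.

f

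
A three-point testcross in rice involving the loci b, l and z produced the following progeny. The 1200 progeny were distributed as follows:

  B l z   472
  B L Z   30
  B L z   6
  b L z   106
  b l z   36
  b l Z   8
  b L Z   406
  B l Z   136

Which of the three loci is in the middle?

The two most frequent reciprocal classes, B l z and b L Z, are the parental types, so the F1 was B l z / b L Z.
The two rarest classes, B L z and b l Z, are the double crossovers. Comparing them with the parentals, only the l allele has switched, so l is the middle locus and the order is z – l – b.

l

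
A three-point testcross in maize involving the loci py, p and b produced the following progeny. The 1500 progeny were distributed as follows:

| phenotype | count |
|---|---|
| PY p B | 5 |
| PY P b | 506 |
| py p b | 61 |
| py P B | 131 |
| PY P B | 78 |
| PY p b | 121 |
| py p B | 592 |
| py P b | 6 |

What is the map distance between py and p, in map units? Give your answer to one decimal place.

The two most frequent reciprocal classes, PY P b and py p B, are the parental types, so the F1 was PY P b / py p B.
The two rarest classes, py P b and PY p B, are the double crossovers. Comparing them with the parentals, only the py allele has switched, so py is the middle locus and the order is p – py – b.
Crossovers in the p–py interval produce the single-crossover classes PY p b and py P B (121 + 131 = 252) plus the double crossovers (11).
RF(p–py) = (252 + 11) / 1500 = 263/1500 = 0.1753 → 17.5 map units.

17.5 map units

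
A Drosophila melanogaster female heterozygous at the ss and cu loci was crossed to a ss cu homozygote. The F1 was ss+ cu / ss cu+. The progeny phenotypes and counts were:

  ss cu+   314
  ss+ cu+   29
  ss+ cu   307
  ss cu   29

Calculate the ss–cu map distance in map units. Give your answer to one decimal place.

The recombinant classes are ss+ cu+ and ss cu: 29 + 29 = 58.
Recombination frequency = 58/679 = 0.0854 ≈ 8.5%, i.e. 8.5 map units.

8.5 map units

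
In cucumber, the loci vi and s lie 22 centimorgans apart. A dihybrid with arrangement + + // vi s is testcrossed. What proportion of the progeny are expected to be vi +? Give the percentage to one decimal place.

11.0%

A map distance of 22 centimorgans corresponds to a recombination frequency of 0.220.
The F1 is + + / vi s, so vi + is a recombinant gamete class with expected frequency r/2 = 0.220/2 = 0.1100.
That is 0.1100 = 11.0% of the progeny.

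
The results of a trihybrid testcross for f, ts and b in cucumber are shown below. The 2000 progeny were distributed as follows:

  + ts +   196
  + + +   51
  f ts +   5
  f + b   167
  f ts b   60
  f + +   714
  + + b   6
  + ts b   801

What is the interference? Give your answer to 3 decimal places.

0.518

The two most frequent reciprocal classes, f + + and + ts b, are the parental types, so the F1 was f + + / + ts b.
The two rarest classes, f ts + and + + b, are the double crossovers. Comparing them with the parentals, only the ts allele has switched, so ts is the middle locus and the order is f – ts – b.
f–ts: (111 + 11)/2000 = 0.0610; ts–b: (363 + 11)/2000 = 0.1870.
Expected DCO frequency = 0.0610 × 0.1870 ≈ 0.01141; observed = 11/2000 ≈ 0.00550.
Coefficient of coincidence = 0.00550/0.01141 ≈ 0.482; interference = 1 − 0.482 = 0.518.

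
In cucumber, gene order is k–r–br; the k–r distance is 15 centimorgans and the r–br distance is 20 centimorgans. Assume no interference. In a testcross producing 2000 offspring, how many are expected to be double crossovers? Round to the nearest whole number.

Map distances give recombination frequencies of 0.150 and 0.200 for the two intervals.
With no interference, expected double-crossover frequency = 0.150 × 0.200 = 0.03000.
Expected number = 0.03000 × 2000 = 60.00 ≈ 60.

60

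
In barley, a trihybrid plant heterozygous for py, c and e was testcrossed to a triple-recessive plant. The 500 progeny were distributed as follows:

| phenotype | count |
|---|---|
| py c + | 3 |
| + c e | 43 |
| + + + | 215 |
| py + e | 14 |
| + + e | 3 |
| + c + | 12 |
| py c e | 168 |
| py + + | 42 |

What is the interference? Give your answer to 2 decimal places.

-0.03

The two most frequent reciprocal classes, py c e and + + +, are the parental types, so the F1 was py c e / + + +.
The two rarest classes, py c + and + + e, are the double crossovers. Comparing them with the parentals, only the e allele has switched, so e is the middle locus and the order is py – e – c.
py–e: (85 + 6)/500 = 0.1820; e–c: (26 + 6)/500 = 0.0640.
Expected DCO frequency = 0.1820 × 0.0640 ≈ 0.01165; observed = 6/500 ≈ 0.01200.
Coefficient of coincidence = 0.01200/0.01165 ≈ 1.03; interference = 1 − 1.03 = -0.03.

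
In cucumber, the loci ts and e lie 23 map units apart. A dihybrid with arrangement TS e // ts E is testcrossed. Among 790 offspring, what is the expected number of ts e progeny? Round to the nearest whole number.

91

A map distance of 23 map units corresponds to a recombination frequency of 0.230.
The F1 is TS e / ts E, so ts e is a recombinant gamete class with expected frequency r/2 = 0.230/2 = 0.1150.
Expected number = 0.1150 × 790 = 90.85 ≈ 91.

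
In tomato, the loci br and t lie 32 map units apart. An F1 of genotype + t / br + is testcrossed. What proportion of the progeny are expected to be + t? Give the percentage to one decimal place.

A map distance of 32 map units corresponds to a recombination frequency of 0.320.
The F1 is + t / br +, so + t is a parental gamete class with expected frequency (1 − r)/2 = 0.680/2 = 0.3400.
That is 0.3400 = 34.0% of the progeny.

34.0%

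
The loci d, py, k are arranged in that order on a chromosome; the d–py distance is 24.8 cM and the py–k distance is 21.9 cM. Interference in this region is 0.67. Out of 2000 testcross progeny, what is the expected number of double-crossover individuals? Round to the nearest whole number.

Map distances give recombination frequencies of 0.248 and 0.219 for the two intervals.
With interference 0.67 (so coincidence = 0.33), expected double-crossover frequency = 0.248 × 0.219 × 0.33 = 0.01792.
Expected number = 0.01792 × 2000 = 35.85 ≈ 36.

36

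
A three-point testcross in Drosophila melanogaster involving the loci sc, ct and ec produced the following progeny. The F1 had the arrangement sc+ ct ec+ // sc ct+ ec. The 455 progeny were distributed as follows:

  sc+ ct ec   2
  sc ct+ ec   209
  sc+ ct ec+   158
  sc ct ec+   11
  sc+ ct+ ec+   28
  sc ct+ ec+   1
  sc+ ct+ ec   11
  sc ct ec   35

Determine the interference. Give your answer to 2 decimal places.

0.17

The two rarest classes, sc+ ct ec and sc ct+ ec+, are the double crossovers. Comparing them with the parentals, only the ec allele has switched, so ec is the middle locus and the order is ct – ec – sc.
ct–ec: (63 + 3)/455 = 0.1451; ec–sc: (22 + 3)/455 = 0.0549.
Expected DCO frequency = 0.1451 × 0.0549 ≈ 0.00797; observed = 3/455 ≈ 0.00659.
Coefficient of coincidence = 0.00659/0.00797 ≈ 0.83; interference = 1 − 0.83 = 0.17.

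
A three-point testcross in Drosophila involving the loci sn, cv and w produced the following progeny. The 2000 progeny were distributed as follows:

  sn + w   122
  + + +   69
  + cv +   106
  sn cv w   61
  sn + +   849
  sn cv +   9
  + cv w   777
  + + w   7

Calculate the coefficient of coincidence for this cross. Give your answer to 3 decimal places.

0.898

The two most frequent reciprocal classes, + cv w and sn + +, are the parental types, so the F1 was + cv w / sn + +.
The two rarest classes, + + w and sn cv +, are the double crossovers. Comparing them with the parentals, only the cv allele has switched, so cv is the middle locus and the order is sn – cv – w.
sn–cv: (130 + 16)/2000 = 0.0730; cv–w: (228 + 16)/2000 = 0.1220.
Expected DCO frequency = 0.0730 × 0.1220 ≈ 0.00891; observed = 16/2000 ≈ 0.00800.
Coefficient of coincidence = 0.00800/0.00891 ≈ 0.898.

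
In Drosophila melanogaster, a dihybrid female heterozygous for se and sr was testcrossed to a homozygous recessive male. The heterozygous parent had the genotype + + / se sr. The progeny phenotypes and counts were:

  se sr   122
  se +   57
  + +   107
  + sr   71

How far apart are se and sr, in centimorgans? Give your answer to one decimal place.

35.9 centimorgans

The recombinant classes are + sr and se +: 71 + 57 = 128.
Recombination frequency = 128/357 = 0.3585 ≈ 35.9%, i.e. 35.9 centimorgans.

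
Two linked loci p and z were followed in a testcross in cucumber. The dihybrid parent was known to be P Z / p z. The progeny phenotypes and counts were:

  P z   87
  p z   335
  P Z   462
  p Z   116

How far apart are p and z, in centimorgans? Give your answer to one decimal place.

The recombinant classes are P z and p Z: 87 + 116 = 203.
Recombination frequency = 203/1000 = 0.2030 ≈ 20.3%, i.e. 20.3 centimorgans.

20.3 centimorgans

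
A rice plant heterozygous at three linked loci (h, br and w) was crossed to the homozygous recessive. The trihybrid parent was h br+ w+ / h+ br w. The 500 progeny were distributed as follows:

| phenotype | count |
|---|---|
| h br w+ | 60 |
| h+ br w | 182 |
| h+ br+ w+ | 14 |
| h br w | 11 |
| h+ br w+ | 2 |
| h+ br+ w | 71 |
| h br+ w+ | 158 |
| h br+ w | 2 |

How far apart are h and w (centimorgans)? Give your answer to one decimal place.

5.8 centimorgans

The two rarest classes, h br+ w and h+ br w+, are the double crossovers. Comparing them with the parentals, only the w allele has switched, so w is the middle locus and the order is h – w – br.
Crossovers in the h–w interval produce the single-crossover classes h+ br+ w+ and h br w (14 + 11 = 25) plus the double crossovers (4).
RF(h–w) = (25 + 4) / 500 = 29/500 = 0.0580 → 5.8 centimorgans.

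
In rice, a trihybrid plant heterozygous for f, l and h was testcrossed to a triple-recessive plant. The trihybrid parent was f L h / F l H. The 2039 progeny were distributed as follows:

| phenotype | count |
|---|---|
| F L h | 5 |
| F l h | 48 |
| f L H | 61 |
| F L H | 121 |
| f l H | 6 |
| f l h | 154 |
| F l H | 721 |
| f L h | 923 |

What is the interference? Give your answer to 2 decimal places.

The two rarest classes, F L h and f l H, are the double crossovers. Comparing them with the parentals, only the f allele has switched, so f is the middle locus and the order is l – f – h.
l–f: (275 + 11)/2039 = 0.1403; f–h: (109 + 11)/2039 = 0.0589.
Expected DCO frequency = 0.1403 × 0.0589 ≈ 0.00826; observed = 11/2039 ≈ 0.00539.
Coefficient of coincidence = 0.00539/0.00826 ≈ 0.65; interference = 1 − 0.65 = 0.35.

0.35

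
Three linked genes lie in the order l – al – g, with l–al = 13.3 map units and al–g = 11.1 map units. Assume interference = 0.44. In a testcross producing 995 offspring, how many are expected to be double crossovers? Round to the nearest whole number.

Map distances give recombination frequencies of 0.133 and 0.111 for the two intervals.
With interference 0.44 (so coincidence = 0.56), expected double-crossover frequency = 0.133 × 0.111 × 0.56 = 0.00827.
Expected number = 0.00827 × 995 = 8.23 ≈ 8.

8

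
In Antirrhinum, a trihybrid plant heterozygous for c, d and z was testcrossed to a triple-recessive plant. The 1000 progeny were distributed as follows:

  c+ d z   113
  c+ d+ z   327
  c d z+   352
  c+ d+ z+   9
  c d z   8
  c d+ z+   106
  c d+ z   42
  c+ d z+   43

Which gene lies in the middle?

z

The two most frequent reciprocal classes, c d z+ and c+ d+ z, are the parental types, so the F1 was c d z+ / c+ d+ z.
The two rarest classes, c d z and c+ d+ z+, are the double crossovers. Comparing them with the parentals, only the z allele has switched, so z is the middle locus and the order is d – z – c.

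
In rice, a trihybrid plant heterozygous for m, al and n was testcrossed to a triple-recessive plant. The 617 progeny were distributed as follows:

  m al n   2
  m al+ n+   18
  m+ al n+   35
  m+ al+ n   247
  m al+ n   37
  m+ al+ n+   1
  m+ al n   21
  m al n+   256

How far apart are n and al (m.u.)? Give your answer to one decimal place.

The two most frequent reciprocal classes, m al n+ and m+ al+ n, are the parental types, so the F1 was m al n+ / m+ al+ n.
The two rarest classes, m al n and m+ al+ n+, are the double crossovers. Comparing them with the parentals, only the n allele has switched, so n is the middle locus and the order is m – n – al.
Crossovers in the n–al interval produce the single-crossover classes m al+ n+ and m+ al n (18 + 21 = 39) plus the double crossovers (3).
RF(n–al) = (39 + 3) / 617 = 42/617 = 0.0681 → 6.8 m.u.

6.8 m.u.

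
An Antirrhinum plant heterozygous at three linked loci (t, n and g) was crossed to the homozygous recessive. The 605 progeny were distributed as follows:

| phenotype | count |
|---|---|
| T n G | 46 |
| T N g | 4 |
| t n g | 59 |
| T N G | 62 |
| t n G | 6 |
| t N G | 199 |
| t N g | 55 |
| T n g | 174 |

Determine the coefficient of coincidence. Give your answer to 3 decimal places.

The two most frequent reciprocal classes, t N G and T n g, are the parental types, so the F1 was t N G / T n g.
The two rarest classes, t n G and T N g, are the double crossovers. Comparing them with the parentals, only the n allele has switched, so n is the middle locus and the order is t – n – g.
t–n: (121 + 10)/605 = 0.2165; n–g: (101 + 10)/605 = 0.1835.
Expected DCO frequency = 0.2165 × 0.1835 ≈ 0.03973; observed = 10/605 ≈ 0.01653.
Coefficient of coincidence = 0.01653/0.03973 ≈ 0.416.

0.416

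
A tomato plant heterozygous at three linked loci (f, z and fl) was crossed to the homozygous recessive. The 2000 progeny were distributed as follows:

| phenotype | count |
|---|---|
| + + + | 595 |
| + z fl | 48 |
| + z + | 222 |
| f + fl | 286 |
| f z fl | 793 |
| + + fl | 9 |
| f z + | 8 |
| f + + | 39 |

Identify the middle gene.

The two most frequent reciprocal classes, f z fl and + + +, are the parental types, so the F1 was f z fl / + + +.
The two rarest classes, f z + and + + fl, are the double crossovers. Comparing them with the parentals, only the fl allele has switched, so fl is the middle locus and the order is z – fl – f.

fl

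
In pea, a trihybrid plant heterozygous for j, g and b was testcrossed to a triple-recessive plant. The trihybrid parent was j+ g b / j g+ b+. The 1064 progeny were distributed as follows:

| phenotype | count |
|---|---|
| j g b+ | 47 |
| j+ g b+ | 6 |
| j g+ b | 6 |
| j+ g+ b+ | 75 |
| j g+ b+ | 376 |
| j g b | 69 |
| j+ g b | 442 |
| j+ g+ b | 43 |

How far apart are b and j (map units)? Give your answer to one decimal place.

14.7 map units

The two rarest classes, j+ g b+ and j g+ b, are the double crossovers. Comparing them with the parentals, only the b allele has switched, so b is the middle locus and the order is g – b – j.
Crossovers in the b–j interval produce the single-crossover classes j g b and j+ g+ b+ (69 + 75 = 144) plus the double crossovers (12).
RF(b–j) = (144 + 12) / 1064 = 156/1064 = 0.1466 → 14.7 map units.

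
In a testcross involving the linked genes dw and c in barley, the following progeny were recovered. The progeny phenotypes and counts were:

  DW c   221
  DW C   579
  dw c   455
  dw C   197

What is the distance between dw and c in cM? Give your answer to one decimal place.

The two most frequent classes, DW C (579) and dw c (455), are the parental types, so the F1 was DW C / dw c.
The recombinant classes are DW c and dw C: 221 + 197 = 418.
Recombination frequency = 418/1452 = 0.2879 ≈ 28.8%, i.e. 28.8 cM.

28.8 cM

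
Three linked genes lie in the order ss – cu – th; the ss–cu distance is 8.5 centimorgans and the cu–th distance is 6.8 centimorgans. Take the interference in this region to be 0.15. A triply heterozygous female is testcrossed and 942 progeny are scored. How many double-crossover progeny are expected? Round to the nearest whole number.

Map distances give recombination frequencies of 0.085 and 0.068 for the two intervals.
With interference 0.15 (so coincidence = 0.85), expected double-crossover frequency = 0.085 × 0.068 × 0.85 = 0.00491.
Expected number = 0.00491 × 942 = 4.63 ≈ 5.

5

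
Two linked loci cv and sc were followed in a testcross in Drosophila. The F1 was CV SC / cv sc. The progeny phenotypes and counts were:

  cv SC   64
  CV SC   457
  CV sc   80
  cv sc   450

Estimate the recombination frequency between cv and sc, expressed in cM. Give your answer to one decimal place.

13.7 cM

The recombinant classes are CV sc and cv SC: 80 + 64 = 144.
Recombination frequency = 144/1051 = 0.1370 ≈ 13.7%, i.e. 13.7 cM.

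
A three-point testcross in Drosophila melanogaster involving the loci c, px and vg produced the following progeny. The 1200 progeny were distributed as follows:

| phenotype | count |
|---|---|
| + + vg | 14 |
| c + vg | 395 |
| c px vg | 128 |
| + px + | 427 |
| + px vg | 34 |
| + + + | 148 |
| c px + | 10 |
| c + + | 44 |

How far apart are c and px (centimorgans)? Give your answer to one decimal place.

The two most frequent reciprocal classes, + px + and c + vg, are the parental types, so the F1 was + px + / c + vg.
The two rarest classes, c px + and + + vg, are the double crossovers. Comparing them with the parentals, only the c allele has switched, so c is the middle locus and the order is px – c – vg.
Crossovers in the px–c interval produce the single-crossover classes + + + and c px vg (148 + 128 = 276) plus the double crossovers (24).
RF(px–c) = (276 + 24) / 1200 = 300/1200 = 0.2500 → 25.0 centimorgans.

25.0 centimorgans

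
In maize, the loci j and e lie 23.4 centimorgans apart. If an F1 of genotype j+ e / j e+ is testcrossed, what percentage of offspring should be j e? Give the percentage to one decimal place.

A map distance of 23.4 centimorgans corresponds to a recombination frequency of 0.234.
The F1 is j+ e / j e+, so j e is a recombinant gamete class with expected frequency r/2 = 0.234/2 = 0.1170.
That is 0.1170 = 11.7% of the progeny.

11.7%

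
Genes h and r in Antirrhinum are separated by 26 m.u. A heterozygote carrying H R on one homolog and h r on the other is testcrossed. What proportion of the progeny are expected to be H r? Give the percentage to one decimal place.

13.0%

A map distance of 26 m.u. corresponds to a recombination frequency of 0.260.
The F1 is H R / h r, so H r is a recombinant gamete class with expected frequency r/2 = 0.260/2 = 0.1300.
That is 0.1300 = 13.0% of the progeny.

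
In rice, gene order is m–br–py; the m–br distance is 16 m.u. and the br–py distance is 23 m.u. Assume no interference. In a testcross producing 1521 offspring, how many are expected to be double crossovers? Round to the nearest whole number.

Map distances give recombination frequencies of 0.160 and 0.230 for the two intervals.
With no interference, expected double-crossover frequency = 0.160 × 0.230 = 0.03680.
Expected number = 0.03680 × 1521 = 55.97 ≈ 56.

56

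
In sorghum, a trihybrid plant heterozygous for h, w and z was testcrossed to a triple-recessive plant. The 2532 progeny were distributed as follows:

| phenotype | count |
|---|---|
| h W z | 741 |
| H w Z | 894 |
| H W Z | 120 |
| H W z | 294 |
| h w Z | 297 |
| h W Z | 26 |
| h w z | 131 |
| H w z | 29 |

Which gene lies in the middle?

The two most frequent reciprocal classes, H w Z and h W z, are the parental types, so the F1 was H w Z / h W z.
The two rarest classes, H w z and h W Z, are the double crossovers. Comparing them with the parentals, only the z allele has switched, so z is the middle locus and the order is h – z – w.

z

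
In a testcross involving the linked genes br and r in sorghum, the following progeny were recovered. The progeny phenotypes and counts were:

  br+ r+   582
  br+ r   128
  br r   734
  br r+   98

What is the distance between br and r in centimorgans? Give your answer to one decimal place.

14.7 centimorgans

The two most frequent classes, br+ r+ (582) and br r (734), are the parental types, so the F1 was br+ r+ / br r.
The recombinant classes are br+ r and br r+: 128 + 98 = 226.
Recombination frequency = 226/1542 = 0.1466 ≈ 14.7%, i.e. 14.7 centimorgans.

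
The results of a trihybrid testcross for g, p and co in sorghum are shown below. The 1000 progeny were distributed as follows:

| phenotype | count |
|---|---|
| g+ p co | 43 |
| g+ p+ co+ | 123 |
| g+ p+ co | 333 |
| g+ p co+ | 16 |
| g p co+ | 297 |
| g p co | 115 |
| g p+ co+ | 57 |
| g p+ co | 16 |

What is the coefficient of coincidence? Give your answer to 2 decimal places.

The two most frequent reciprocal classes, g+ p+ co and g p co+, are the parental types, so the F1 was g+ p+ co / g p co+.
The two rarest classes, g p+ co and g+ p co+, are the double crossovers. Comparing them with the parentals, only the g allele has switched, so g is the middle locus and the order is p – g – co.
p–g: (100 + 32)/1000 = 0.1320; g–co: (238 + 32)/1000 = 0.2700.
Expected DCO frequency = 0.1320 × 0.2700 ≈ 0.03564; observed = 32/1000 ≈ 0.03200.
Coefficient of coincidence = 0.03200/0.03564 ≈ 0.90.

0.90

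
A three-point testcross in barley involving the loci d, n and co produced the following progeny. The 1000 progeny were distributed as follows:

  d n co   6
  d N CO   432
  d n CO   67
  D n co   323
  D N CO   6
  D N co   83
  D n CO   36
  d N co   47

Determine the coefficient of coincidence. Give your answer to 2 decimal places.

0.78

The two most frequent reciprocal classes, d N CO and D n co, are the parental types, so the F1 was d N CO / D n co.
The two rarest classes, D N CO and d n co, are the double crossovers. Comparing them with the parentals, only the d allele has switched, so d is the middle locus and the order is co – d – n.
co–d: (83 + 12)/1000 = 0.0950; d–n: (150 + 12)/1000 = 0.1620.
Expected DCO frequency = 0.0950 × 0.1620 ≈ 0.01539; observed = 12/1000 ≈ 0.01200.
Coefficient of coincidence = 0.01200/0.01539 ≈ 0.78.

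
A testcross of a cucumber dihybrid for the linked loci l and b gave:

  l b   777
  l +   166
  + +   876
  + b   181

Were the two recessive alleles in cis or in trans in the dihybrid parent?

cis

The two most frequent classes are + + (876) and l b (777); these are the parental (non-recombinant) types.
So the F1 carried + + on one chromosome and l b on the other — the recessive alleles are on the same chromosome (cis / coupling).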